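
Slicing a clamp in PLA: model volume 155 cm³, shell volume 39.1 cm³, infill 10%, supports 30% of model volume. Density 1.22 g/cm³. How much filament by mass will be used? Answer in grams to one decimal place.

Volume inside the shell = 155 − 39.1, so 115.9 cm³.
Infill volume = 0.10 × 115.9 = 11.59 cm³.
Support = 0.30 × 155 = 46.5 cm³.
Total extruded = 39.1 + 11.59 + 46.5, so 97.19 cm³.
Mass: 97.19 × 1.22 → 118.5718 g.

118.6 g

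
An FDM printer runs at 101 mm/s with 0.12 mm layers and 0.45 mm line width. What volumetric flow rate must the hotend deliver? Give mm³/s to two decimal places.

5.45

Bead cross-section = 0.12 × 0.45 = 0.054 mm².
Volumetric flow = 101 × 0.054 = 5.45 mm³/s.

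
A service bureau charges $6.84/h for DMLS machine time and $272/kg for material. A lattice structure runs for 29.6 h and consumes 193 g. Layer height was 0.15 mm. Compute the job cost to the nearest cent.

Time charge = 6.84 × 29.6 = $202.464.
Feedstock cost = 272 × 193/1000 = $52.496.
Job cost: 202.464 + 52.496 = $254.96.

$254.96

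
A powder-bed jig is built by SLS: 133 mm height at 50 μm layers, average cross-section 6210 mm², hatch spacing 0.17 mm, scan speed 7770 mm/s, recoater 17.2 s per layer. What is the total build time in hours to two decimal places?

16.18 hours

Layers = ⌈133/0.05⌉ = 2660.
Per-layer scan distance: 6210 / 0.17 → 36529.4 mm.
Per-layer scan time = 36529.4 / 7770 = 4.7013 s.
Layer cycle = 4.7013 + 17.2, so 21.9013 s.
2660 layers × 21.9013 s/layer = 58257.458 s, i.e. 16.18 hours.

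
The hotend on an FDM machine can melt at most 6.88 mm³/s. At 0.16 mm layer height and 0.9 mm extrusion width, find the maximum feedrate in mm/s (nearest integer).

48 mm/s

Bead cross-section = 0.16 × 0.9, so 0.144 mm².
Max speed = 6.88 / 0.144 = 47.78 ≈ 48 mm/s.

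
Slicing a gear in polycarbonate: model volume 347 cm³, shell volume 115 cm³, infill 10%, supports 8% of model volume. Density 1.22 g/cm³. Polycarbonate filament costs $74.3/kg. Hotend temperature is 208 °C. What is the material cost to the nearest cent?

Volume inside the shell: 347 − 115 → 232 cm³.
Infill deposited = 0.10 × 232 = 23.2 cm³.
Support = 0.08 × 347, so 27.76 cm³.
Total printed volume = 115 + 23.2 + 27.76 = 165.96 cm³.
Mass = 165.96 × 1.22, so 202.4712 g.
At $74.3/kg: 202.4712/1000 × 74.3 = $15.04.

$15.04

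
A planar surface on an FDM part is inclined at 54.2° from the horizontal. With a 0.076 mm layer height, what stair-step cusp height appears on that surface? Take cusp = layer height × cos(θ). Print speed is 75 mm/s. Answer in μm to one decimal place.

44.5 μm

Cusp = layer height × cos(54.2°) = 0.076 × 0.5850 = 0.04446 mm = 44.5 μm.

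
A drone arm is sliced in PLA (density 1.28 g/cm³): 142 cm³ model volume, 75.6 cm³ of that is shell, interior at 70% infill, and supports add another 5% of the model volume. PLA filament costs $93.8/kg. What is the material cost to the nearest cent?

$15.51

Interior volume = 142 − 75.6 = 66.4 cm³.
Infill volume = 0.70 × 66.4 = 46.48 cm³.
Support = 0.05 × 142 = 7.1 cm³.
Total extruded = 75.6 + 46.48 + 7.1, so 129.18 cm³.
Mass: 129.18 × 1.28 → 165.3504 g.
At $93.8/kg: 165.3504/1000 × 93.8 = $15.51.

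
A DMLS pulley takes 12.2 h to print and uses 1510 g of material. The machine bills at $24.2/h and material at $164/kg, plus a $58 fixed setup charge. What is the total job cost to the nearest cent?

Time charge: 24.2 × 12.2 → $295.24.
Feedstock cost = 164 × 1510/1000 = $247.64.
Total = 295.24 + 247.64 + 58 = $600.88.

$600.88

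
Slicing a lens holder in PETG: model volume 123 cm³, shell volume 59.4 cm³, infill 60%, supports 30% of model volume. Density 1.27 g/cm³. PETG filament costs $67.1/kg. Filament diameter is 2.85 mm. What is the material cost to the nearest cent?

$11.46

Volume inside the shell = 123 − 59.4, so 63.6 cm³.
Infill volume = 0.60 × 63.6, so 38.16 cm³.
Support = 0.30 × 123 = 36.9 cm³.
Deposited volume = 59.4 + 38.16 + 36.9, so 134.46 cm³.
Mass = 134.46 × 1.27, so 170.7642 g.
At $67.1/kg: 170.7642/1000 × 67.1 = $11.46.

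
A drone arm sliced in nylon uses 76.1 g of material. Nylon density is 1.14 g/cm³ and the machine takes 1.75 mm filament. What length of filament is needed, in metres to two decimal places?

Extruded volume: 76.1/1.14 = 66.7544 cm³ (66754.4 mm³).
Cross-section of 1.75 mm filament: π·(1.75/2)² = 2.4053 mm².
L = V/A = 66754.4/2.4053 = 27753.05 mm → 27.75 m.

27.75 m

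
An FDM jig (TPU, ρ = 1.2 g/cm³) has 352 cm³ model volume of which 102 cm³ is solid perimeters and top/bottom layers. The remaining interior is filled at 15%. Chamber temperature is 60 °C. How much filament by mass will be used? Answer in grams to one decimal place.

167.4 g

Volume inside the shell = 352 − 102, so 250 cm³.
Infill deposited: 0.15 × 250 → 37.5 cm³.
Total extruded: 102 + 37.5 → 139.5 cm³.
Mass = 139.5 × 1.2 = 167.4 g.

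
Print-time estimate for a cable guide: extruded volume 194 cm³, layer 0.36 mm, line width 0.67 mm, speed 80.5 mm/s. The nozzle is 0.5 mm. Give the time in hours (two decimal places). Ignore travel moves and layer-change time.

Extrusion cross-section = 0.36 × 0.67 = 0.2412 mm².
Toolpath length = 194 cm³ / 0.2412 mm² = 194000 / 0.2412 = 804311.8 mm.
Print-move time = 804311.8 / 80.5 = 9991.5 s.
Converting: 9991.5 s = 2.78 hours.

2.78 hours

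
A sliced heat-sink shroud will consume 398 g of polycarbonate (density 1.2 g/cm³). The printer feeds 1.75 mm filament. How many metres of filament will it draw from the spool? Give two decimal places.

Volume = 398 g / 1.2 g·cm⁻³ = 331.6667 cm³ = 331666.7 mm³.
Filament cross-section = π × (1.75/2)² = 2.4053 mm².
L = V/A = 331666.7/2.4053 = 137889.95 mm → 137.89 m.

137.89 m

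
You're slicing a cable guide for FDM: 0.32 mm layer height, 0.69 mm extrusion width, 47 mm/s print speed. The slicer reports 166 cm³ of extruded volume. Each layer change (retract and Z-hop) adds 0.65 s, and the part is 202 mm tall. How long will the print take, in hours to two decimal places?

4.56 hours

Bead cross-section: 0.32 × 0.69 → 0.2208 mm².
Toolpath length = 166 cm³ / 0.2208 mm² = 166000 / 0.2208 = 751811.6 mm.
Extrusion time: 751811.6 / 47 → 15996 s.
Layers = ⌈202/0.32⌉ = 632.
Non-print overhead = 632 × 0.65 = 410.8 s.
Altogether 15996 + 410.8 = 16406.8 s, i.e. 4.56 hours.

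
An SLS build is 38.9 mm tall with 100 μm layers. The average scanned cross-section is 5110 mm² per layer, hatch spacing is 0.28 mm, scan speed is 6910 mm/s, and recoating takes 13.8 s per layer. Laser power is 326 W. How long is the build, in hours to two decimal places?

Number of layers: 38.9 / 0.1 → 389 (rounded up).
Per-layer scan distance: 5110 / 0.28 → 18250 mm.
Per-layer scan time = 18250 / 6910, so 2.6411 s.
Per-layer time = 2.6411 + 13.8, so 16.4411 s.
389 layers × 16.4411 s/layer = 6395.5879 s, i.e. 1.78 hours.

1.78 hours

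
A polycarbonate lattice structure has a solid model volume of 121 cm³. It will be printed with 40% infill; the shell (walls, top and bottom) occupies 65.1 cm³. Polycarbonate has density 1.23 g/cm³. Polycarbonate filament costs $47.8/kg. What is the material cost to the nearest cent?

Interior volume = 121 − 65.1, so 55.9 cm³.
Deposited infill: 0.40 × 55.9 → 22.36 cm³.
Deposited volume: 65.1 + 22.36 → 87.46 cm³.
Mass = 87.46 × 1.23 = 107.5758 g.
Cost = 107.5758 g / 1000 × $47.8/kg = $5.14.

$5.14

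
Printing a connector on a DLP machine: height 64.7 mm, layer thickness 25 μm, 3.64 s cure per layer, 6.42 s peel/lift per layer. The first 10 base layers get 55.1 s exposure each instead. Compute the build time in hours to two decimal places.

7.37 hours

Layers = ⌈64.7/0.025⌉ = 2588.
Burn-in layers = 10 × (55.1 + 6.42) = 615.2 s.
Remaining layers = 2578 × (3.64 + 6.42) = 25934.68 s.
Sum: 615.2 + 25934.68 = 26549.88 s → 7.37 hours.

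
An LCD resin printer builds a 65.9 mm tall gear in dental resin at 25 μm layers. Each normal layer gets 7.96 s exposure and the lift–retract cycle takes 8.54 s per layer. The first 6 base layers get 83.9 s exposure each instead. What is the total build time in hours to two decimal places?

12.21 hours

Layers = ⌈65.9/0.025⌉ = 2636.
Burn-in layers = 6 × (83.9 + 8.54), so 554.64 s.
Regular layers = 2630 × (7.96 + 8.54), so 43395 s.
Sum: 554.64 + 43395 = 43949.64 s → 12.21 hours.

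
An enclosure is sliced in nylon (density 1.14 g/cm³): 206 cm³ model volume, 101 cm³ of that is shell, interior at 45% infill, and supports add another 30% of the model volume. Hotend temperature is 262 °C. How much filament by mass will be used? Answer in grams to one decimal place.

Volume inside the shell: 206 − 101 → 105 cm³.
Deposited infill = 0.45 × 105, so 47.25 cm³.
Support: 0.30 × 206 → 61.8 cm³.
Deposited volume = 101 + 47.25 + 61.8, so 210.05 cm³.
Mass: 210.05 × 1.14 → 239.457 g.

239.5 g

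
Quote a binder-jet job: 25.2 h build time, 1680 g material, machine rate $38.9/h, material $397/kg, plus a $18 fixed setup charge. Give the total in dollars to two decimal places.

$1665.24

Machine-time cost = 38.9 × 25.2 = $980.28.
Feedstock cost: 397 × 1680/1000 → $666.96.
Total = 980.28 + 666.96 + 18 = $1665.24.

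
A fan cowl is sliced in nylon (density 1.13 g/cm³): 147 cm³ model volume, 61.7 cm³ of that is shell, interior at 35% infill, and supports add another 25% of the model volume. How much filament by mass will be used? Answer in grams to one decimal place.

145.0 g

Interior volume: 147 − 61.7 → 85.3 cm³.
Deposited infill = 0.35 × 85.3, so 29.855 cm³.
Support: 0.25 × 147 → 36.75 cm³.
Total extruded: 61.7 + 29.855 + 36.75 → 128.305 cm³.
Mass = 128.305 × 1.13 = 144.98465 g.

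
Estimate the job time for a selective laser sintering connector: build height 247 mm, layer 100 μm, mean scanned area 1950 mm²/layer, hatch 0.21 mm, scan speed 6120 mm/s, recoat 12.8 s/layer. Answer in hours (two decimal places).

9.82 hours

Layers = ⌈247/0.1⌉ = 2470.
Scan path per layer: 1950 / 0.21 → 9285.7 mm.
Scan time per layer = 9285.7 / 6120, so 1.5173 s.
Layer cycle: 1.5173 + 12.8 → 14.3173 s.
2470 layers × 14.3173 s/layer = 35363.731 s, i.e. 9.82 hours.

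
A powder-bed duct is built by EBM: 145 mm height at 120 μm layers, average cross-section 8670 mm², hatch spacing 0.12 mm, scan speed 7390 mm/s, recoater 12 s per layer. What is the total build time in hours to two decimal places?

Layers = ⌈145/0.12⌉ = 1209.
Scan path per layer: 8670 / 0.12 → 72250 mm.
Scan time per layer = 72250 / 7390, so 9.7767 s.
Layer cycle = 9.7767 + 12 = 21.7767 s.
1209 layers × 21.7767 s/layer = 26328.0303 s, i.e. 7.31 hours.

7.31 hours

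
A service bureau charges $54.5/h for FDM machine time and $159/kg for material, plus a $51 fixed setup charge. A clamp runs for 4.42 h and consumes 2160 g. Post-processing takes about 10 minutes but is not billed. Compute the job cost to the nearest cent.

$635.33

Machine cost = 54.5 × 4.42 = $240.89.
Feedstock cost = 159 × 2160/1000, so $343.44.
Adding setup: 240.89 + 343.44 + 51 → $635.33.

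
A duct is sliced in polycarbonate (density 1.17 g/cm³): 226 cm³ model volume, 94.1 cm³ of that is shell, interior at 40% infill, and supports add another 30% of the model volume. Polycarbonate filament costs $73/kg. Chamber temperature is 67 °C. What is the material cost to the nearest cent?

$18.33

Infill region = 226 − 94.1, so 131.9 cm³.
Infill volume: 0.40 × 131.9 → 52.76 cm³.
Support: 0.30 × 226 → 67.8 cm³.
Total extruded = 94.1 + 52.76 + 67.8, so 214.66 cm³.
Mass = 214.66 × 1.17 = 251.1522 g.
At $73/kg: 251.1522/1000 × 73 = $18.33.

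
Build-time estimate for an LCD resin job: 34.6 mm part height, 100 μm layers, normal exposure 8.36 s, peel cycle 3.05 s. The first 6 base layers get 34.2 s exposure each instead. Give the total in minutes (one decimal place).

Layer count = ceil(34.6 / 0.1) = 346.
Bottom layers = 6 × (34.2 + 3.05), so 223.5 s.
Normal layers: 340 × (8.36 + 3.05) → 3879.4 s.
Sum: 223.5 + 3879.4 = 4102.9 s → 68.4 minutes.

68.4 minutes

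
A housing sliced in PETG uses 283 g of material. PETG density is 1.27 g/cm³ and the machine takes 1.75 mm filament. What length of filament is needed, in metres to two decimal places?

Extruded volume: 283/1.27 = 222.8346 cm³ (222834.6 mm³).
A = π r² = π × 0.875² = 2.4053 mm².
L = V/A = 222834.6/2.4053 = 92643.16 mm → 92.64 m.

92.64 m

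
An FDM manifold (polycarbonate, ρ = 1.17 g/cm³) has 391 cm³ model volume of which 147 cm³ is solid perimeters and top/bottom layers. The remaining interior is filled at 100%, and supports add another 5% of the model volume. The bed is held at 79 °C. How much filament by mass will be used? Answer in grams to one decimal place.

480.3 g

Infill region: 391 − 147 → 244 cm³.
Deposited infill: 1.00 × 244 → 244 cm³.
Support = 0.05 × 391 = 19.55 cm³.
Total extruded: 147 + 244 + 19.55 → 410.55 cm³.
Mass: 410.55 × 1.17 → 480.3435 g.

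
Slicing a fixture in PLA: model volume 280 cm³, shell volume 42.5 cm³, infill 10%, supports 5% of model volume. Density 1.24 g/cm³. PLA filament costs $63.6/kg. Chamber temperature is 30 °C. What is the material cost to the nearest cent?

$6.33

Interior volume = 280 − 42.5, so 237.5 cm³.
Infill volume: 0.10 × 237.5 → 23.75 cm³.
Support = 0.05 × 280 = 14 cm³.
Total extruded = 42.5 + 23.75 + 14 = 80.25 cm³.
Mass: 80.25 × 1.24 → 99.51 g.
Cost = 99.51 g / 1000 × $63.6/kg = $6.33.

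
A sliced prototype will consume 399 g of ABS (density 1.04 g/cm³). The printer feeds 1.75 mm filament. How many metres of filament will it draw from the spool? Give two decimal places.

159.50 m

Volume = 399 g / 1.04 g·cm⁻³ = 383.6538 cm³ = 383653.8 mm³.
Filament cross-section = π × (1.75/2)² = 2.4053 mm².
Length = 383653.8 / 2.4053 = 159503.51 mm = 159.50 m.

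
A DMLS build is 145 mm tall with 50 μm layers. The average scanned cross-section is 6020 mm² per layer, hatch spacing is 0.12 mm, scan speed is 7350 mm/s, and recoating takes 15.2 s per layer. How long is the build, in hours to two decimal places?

17.74 hours

Layer count = ceil(145 / 0.05) = 2900.
Per-layer scan distance: 6020 / 0.12 → 50166.7 mm.
Scan time per layer = 50166.7 / 7350 = 6.8254 s.
Layer cycle: 6.8254 + 15.2 → 22.0254 s.
2900 layers × 22.0254 s/layer = 63873.66 s, i.e. 17.74 hours.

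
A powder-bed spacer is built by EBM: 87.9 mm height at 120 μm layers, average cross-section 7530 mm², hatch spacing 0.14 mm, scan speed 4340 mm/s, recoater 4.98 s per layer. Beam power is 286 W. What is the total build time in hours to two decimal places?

Layer count = ceil(87.9 / 0.12) = 733.
Hatch length per layer = 7530 / 0.14, so 53785.7 mm.
Per-layer scan time = 53785.7 / 4340 = 12.393 s.
Layer cycle = 12.393 + 4.98 = 17.373 s.
733 layers × 17.373 s/layer = 12734.409 s, i.e. 3.54 hours.

3.54 hours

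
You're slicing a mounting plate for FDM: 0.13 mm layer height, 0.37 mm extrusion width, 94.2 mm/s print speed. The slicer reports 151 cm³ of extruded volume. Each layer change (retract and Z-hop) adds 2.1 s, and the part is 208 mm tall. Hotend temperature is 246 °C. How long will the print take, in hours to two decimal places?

10.19 hours

Bead cross-section = 0.13 × 0.37 = 0.0481 mm².
Path length: 151000 mm³ / 0.0481 mm² → 3139293.1 mm.
Extrusion time: 3139293.1 / 94.2 → 33325.8 s.
Number of layers: 208 / 0.13 → 1600 (rounded up).
Layer-change overhead = 1600 × 2.1, so 3360 s.
Altogether 33325.8 + 3360 = 36685.8 s, i.e. 10.19 hours.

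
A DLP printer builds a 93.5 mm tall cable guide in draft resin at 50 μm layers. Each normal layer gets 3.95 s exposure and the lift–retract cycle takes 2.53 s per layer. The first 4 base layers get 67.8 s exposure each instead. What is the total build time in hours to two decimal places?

Layers = ⌈93.5/0.05⌉ = 1870.
Burn-in layers = 4 × (67.8 + 2.53), so 281.32 s.
Remaining layers = 1866 × (3.95 + 2.53), so 12091.68 s.
Total = 281.32 + 12091.68 = 12373 s = 3.44 hours.

3.44 hours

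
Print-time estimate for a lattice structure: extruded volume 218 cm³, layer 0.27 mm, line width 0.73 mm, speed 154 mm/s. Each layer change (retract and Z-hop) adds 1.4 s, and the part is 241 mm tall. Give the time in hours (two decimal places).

Bead cross-section: 0.27 × 0.73 → 0.1971 mm².
Path length: 218000 mm³ / 0.1971 mm² → 1106037.5 mm.
Print-move time: 1106037.5 / 154 → 7182.1 s.
Number of layers: 241 / 0.27 → 893 (rounded up).
Z-hop total = 893 × 1.4, so 1250.2 s.
Altogether 7182.1 + 1250.2 = 8432.3 s, i.e. 2.34 hours.

2.34 hours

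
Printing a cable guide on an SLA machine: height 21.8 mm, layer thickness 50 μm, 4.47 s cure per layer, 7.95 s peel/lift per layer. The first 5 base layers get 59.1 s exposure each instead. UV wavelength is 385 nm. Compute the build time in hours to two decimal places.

1.58 hours

Layer count = ceil(21.8 / 0.05) = 436.
Base layers: 5 × (59.1 + 7.95) → 335.25 s.
Normal layers: 431 × (4.47 + 7.95) → 5353.02 s.
Total = 335.25 + 5353.02 = 5688.27 s = 1.58 hours.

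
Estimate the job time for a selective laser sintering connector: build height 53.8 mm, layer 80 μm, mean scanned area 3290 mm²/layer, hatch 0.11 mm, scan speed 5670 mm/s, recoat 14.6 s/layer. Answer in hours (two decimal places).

Number of layers: 53.8 / 0.08 → 673 (rounded up).
Per-layer scan distance: 3290 / 0.11 → 29909.1 mm.
Laser time per layer = 29909.1 / 5670, so 5.275 s.
Per-layer time = 5.275 + 14.6, so 19.875 s.
673 layers × 19.875 s/layer = 13375.875 s, i.e. 3.72 hours.

3.72 hours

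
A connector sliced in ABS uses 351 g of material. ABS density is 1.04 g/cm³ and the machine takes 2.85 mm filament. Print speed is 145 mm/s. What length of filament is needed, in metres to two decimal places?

52.90 m

Extruded volume: 351/1.04 = 337.5 cm³ (337500 mm³).
A = π r² = π × 1.425² = 6.3794 mm².
L = V/A = 337500/6.3794 = 52904.66 mm → 52.90 m.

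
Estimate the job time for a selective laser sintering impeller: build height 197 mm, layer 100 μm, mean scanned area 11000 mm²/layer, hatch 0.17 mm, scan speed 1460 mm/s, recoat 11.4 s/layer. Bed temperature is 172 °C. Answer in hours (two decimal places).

Layers = ⌈197/0.1⌉ = 1970.
Scan path per layer: 11000 / 0.17 → 64705.9 mm.
Per-layer scan time = 64705.9 / 1460 = 44.3191 s.
Time per layer = 44.3191 + 11.4 = 55.7191 s.
1970 layers × 55.7191 s/layer = 109766.627 s, i.e. 30.49 hours.

30.49 hours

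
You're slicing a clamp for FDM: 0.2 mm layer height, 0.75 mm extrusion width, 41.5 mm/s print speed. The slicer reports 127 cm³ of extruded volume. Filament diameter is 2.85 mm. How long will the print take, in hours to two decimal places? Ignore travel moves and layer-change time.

5.67 hours

Extrusion cross-section: 0.2 × 0.75 → 0.15 mm².
Total extruded path = 127000/0.15 = 846666.7 mm.
Print-move time: 846666.7 / 41.5 → 20401.6 s.
In the requested units: 20401.6 s = 5.67 hours.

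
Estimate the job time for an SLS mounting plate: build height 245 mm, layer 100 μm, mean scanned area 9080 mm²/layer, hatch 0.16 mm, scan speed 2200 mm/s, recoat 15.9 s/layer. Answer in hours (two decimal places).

28.38 hours

Layers = ⌈245/0.1⌉ = 2450.
Per-layer scan distance: 9080 / 0.16 → 56750 mm.
Per-layer scan time: 56750 / 2200 → 25.7955 s.
Per-layer time = 25.7955 + 15.9, so 41.6955 s.
2450 layers × 41.6955 s/layer = 102153.975 s, i.e. 28.38 hours.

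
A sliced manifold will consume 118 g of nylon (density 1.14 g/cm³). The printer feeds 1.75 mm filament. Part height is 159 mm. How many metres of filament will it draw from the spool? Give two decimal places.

Extruded volume: 118/1.14 = 103.5088 cm³ (103508.8 mm³).
A = π r² = π × 0.875² = 2.4053 mm².
Length = 103508.8 / 2.4053 = 43033.63 mm = 43.03 m.

43.03 m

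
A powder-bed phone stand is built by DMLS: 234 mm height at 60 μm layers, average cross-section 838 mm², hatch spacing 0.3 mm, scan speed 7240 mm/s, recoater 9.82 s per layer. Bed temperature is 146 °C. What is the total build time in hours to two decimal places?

Layers = ⌈234/0.06⌉ = 3900.
Scan path per layer = 838 / 0.3 = 2793.3 mm.
Per-layer scan time = 2793.3 / 7240, so 0.3858 s.
Layer cycle = 0.3858 + 9.82 = 10.2058 s.
Build time = 3900 × 10.2058 = 39802.62 s = 11.06 hours.

11.06 hours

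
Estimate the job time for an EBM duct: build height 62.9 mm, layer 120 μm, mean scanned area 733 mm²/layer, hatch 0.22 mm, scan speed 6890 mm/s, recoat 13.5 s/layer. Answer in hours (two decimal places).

2.04 hours

Layer count = ceil(62.9 / 0.12) = 525.
Scan path per layer = 733 / 0.22 = 3331.8 mm.
Beam time per layer = 3331.8 / 6890 = 0.4836 s.
Per-layer time = 0.4836 + 13.5 = 13.9836 s.
Total: 525 × 13.9836 s = 7341.39 s → 2.04 hours.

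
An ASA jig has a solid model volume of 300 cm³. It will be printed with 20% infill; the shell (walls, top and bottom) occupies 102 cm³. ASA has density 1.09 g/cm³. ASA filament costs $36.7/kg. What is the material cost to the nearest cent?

$5.66

Volume inside the shell = 300 − 102, so 198 cm³.
Infill volume: 0.20 × 198 → 39.6 cm³.
Deposited volume: 102 + 39.6 → 141.6 cm³.
Mass = 141.6 × 1.09 = 154.344 g.
Cost = 154.344 g / 1000 × $36.7/kg = $5.66.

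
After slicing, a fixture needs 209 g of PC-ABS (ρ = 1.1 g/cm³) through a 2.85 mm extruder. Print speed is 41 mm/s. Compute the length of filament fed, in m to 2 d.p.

29.78 m

Extruded volume: 209/1.1 = 190 cm³ (190000 mm³).
Filament cross-section = π × (2.85/2)² = 6.3794 mm².
L = V/A = 190000/6.3794 = 29783.37 mm → 29.78 m.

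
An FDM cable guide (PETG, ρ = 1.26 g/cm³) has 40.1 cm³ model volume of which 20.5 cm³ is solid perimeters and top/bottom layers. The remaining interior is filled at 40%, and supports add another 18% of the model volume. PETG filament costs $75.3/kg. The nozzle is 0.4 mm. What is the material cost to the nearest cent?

$3.37

Volume inside the shell = 40.1 − 20.5 = 19.6 cm³.
Deposited infill = 0.40 × 19.6 = 7.84 cm³.
Support: 0.18 × 40.1 → 7.218 cm³.
Total printed volume = 20.5 + 7.84 + 7.218 = 35.558 cm³.
Mass = 35.558 × 1.26, so 44.80308 g.
Cost = 44.80308 g / 1000 × $75.3/kg = $3.37.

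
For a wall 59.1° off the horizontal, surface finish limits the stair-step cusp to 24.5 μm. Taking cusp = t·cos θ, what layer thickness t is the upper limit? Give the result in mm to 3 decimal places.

cos(59.1°) = 0.5135; t_max = 0.0245/0.5135 = 0.048 mm.

0.048 mm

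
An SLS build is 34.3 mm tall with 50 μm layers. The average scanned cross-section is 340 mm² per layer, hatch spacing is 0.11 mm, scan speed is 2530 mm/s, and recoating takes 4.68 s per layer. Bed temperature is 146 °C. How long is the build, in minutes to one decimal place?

67.5 minutes

Layer count = ceil(34.3 / 0.05) = 686.
Hatch length per layer = 340 / 0.11 = 3090.9 mm.
Per-layer scan time = 3090.9 / 2530 = 1.2217 s.
Layer cycle: 1.2217 + 4.68 → 5.9017 s.
Total: 686 × 5.9017 s = 4048.5662 s → 67.5 minutes.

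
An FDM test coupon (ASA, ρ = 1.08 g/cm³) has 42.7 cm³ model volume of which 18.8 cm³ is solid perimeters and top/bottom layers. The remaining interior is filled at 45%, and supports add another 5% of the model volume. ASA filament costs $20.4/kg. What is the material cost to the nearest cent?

$0.70

Volume inside the shell = 42.7 − 18.8 = 23.9 cm³.
Deposited infill: 0.45 × 23.9 → 10.755 cm³.
Support: 0.05 × 42.7 → 2.135 cm³.
Deposited volume = 18.8 + 10.755 + 2.135, so 31.69 cm³.
Mass = 31.69 × 1.08, so 34.2252 g.
At $20.4/kg: 34.2252/1000 × 20.4 = $0.70.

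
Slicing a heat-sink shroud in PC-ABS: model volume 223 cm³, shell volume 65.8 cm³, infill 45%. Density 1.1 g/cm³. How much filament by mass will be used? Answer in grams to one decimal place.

Infill region: 223 − 65.8 → 157.2 cm³.
Infill deposited: 0.45 × 157.2 → 70.74 cm³.
Total extruded = 65.8 + 70.74 = 136.54 cm³.
Mass = 136.54 × 1.1, so 150.194 g.

150.2 g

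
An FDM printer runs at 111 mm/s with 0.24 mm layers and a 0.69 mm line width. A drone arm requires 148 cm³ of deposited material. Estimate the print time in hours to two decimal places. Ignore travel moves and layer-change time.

2.24 hours

Extrusion cross-section = 0.24 × 0.69 = 0.1656 mm².
Total extruded path = 148000/0.1656 = 893719.8 mm.
Time extruding = 893719.8 / 111 = 8051.5 s.
In the requested units: 8051.5 s = 2.24 hours.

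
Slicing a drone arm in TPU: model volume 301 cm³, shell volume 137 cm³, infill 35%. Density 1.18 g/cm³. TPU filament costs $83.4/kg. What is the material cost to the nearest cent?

$19.13

Infill region = 301 − 137, so 164 cm³.
Infill deposited: 0.35 × 164 → 57.4 cm³.
Total extruded = 137 + 57.4, so 194.4 cm³.
Mass: 194.4 × 1.18 → 229.392 g.
At $83.4/kg: 229.392/1000 × 83.4 = $19.13.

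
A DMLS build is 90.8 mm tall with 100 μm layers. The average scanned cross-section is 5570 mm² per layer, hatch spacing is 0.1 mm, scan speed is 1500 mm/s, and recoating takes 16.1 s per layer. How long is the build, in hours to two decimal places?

13.43 hours

Layers = ⌈90.8/0.1⌉ = 908.
Scan path per layer: 5570 / 0.1 → 55700 mm.
Per-layer scan time: 55700 / 1500 → 37.1333 s.
Time per layer: 37.1333 + 16.1 → 53.2333 s.
908 layers × 53.2333 s/layer = 48335.8364 s, i.e. 13.43 hours.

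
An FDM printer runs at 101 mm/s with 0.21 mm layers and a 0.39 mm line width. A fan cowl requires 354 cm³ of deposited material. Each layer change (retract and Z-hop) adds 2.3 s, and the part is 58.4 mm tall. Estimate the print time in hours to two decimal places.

Line area = 0.21 × 0.39 = 0.0819 mm².
Toolpath length = 354 cm³ / 0.0819 mm² = 354000 / 0.0819 = 4322344.3 mm.
Time extruding: 4322344.3 / 101 → 42795.5 s.
Layer count = ceil(58.4 / 0.21) = 279.
Non-print overhead: 279 × 2.3 → 641.7 s.
Altogether 42795.5 + 641.7 = 43437.2 s, i.e. 12.07 hours.

12.07 hours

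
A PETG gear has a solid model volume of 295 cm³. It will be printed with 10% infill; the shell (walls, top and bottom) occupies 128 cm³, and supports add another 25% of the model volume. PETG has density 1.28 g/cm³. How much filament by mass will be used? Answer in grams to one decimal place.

279.6 g

Infill region = 295 − 128 = 167 cm³.
Infill deposited = 0.10 × 167, so 16.7 cm³.
Support: 0.25 × 295 → 73.75 cm³.
Deposited volume: 128 + 16.7 + 73.75 → 218.45 cm³.
Mass: 218.45 × 1.28 → 279.616 g.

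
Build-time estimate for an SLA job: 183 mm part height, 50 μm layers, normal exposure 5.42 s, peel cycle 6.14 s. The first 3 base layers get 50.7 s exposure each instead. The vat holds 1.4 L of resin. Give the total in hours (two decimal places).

Layers = ⌈183/0.05⌉ = 3660.
Burn-in layers = 3 × (50.7 + 6.14), so 170.52 s.
Regular layers = 3657 × (5.42 + 6.14), so 42274.92 s.
Sum: 170.52 + 42274.92 = 42445.44 s → 11.79 hours.

11.79 hours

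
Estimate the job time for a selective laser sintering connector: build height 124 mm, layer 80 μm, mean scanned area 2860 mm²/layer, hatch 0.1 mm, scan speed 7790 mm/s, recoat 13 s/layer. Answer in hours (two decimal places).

Layer count = ceil(124 / 0.08) = 1550.
Hatch length per layer = 2860 / 0.1 = 28600 mm.
Per-layer scan time = 28600 / 7790, so 3.6714 s.
Time per layer = 3.6714 + 13, so 16.6714 s.
Build time = 1550 × 16.6714 = 25840.67 s = 7.18 hours.

7.18 hours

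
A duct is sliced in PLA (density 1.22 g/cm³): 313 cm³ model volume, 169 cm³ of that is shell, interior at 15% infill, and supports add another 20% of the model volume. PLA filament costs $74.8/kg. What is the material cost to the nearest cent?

$23.11

Infill region: 313 − 169 → 144 cm³.
Infill volume = 0.15 × 144, so 21.6 cm³.
Support = 0.20 × 313 = 62.6 cm³.
Total printed volume = 169 + 21.6 + 62.6, so 253.2 cm³.
Mass: 253.2 × 1.22 → 308.904 g.
At $74.8/kg: 308.904/1000 × 74.8 = $23.11.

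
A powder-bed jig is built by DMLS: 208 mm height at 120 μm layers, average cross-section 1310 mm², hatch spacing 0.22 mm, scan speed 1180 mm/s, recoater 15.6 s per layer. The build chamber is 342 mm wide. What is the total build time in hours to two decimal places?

Number of layers: 208 / 0.12 → 1734 (rounded up).
Scan path per layer = 1310 / 0.22 = 5954.5 mm.
Laser time per layer: 5954.5 / 1180 → 5.0462 s.
Per-layer time = 5.0462 + 15.6, so 20.6462 s.
Build time = 1734 × 20.6462 = 35800.5108 s = 9.94 hours.

9.94 hours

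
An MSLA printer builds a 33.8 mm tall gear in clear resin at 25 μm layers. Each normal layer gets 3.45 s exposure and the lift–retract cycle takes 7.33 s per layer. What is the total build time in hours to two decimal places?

Layers = ⌈33.8/0.025⌉ = 1352.
Cycle time: 3.45 + 7.33 → 10.78 s.
Total = 1352 × 10.78 = 14574.56 s = 4.05 hours.

4.05 hours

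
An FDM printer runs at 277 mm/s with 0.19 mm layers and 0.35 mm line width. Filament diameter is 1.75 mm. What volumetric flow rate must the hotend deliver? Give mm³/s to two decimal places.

Extrusion cross-section = 0.19 × 0.35 = 0.0665 mm².
Q = v·A = 277 × 0.0665 = 18.42 mm³/s.

18.42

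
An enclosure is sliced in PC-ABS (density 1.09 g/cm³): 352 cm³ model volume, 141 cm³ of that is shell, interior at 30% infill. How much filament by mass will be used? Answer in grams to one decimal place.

Infill region: 352 − 141 → 211 cm³.
Infill deposited = 0.30 × 211, so 63.3 cm³.
Total extruded: 141 + 63.3 → 204.3 cm³.
Mass: 204.3 × 1.09 → 222.687 g.

222.7 g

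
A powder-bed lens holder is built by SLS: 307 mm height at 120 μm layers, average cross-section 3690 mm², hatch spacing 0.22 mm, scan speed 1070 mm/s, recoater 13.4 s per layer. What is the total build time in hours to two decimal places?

20.67 hours

Number of layers: 307 / 0.12 → 2559 (rounded up).
Scan path per layer = 3690 / 0.22, so 16772.7 mm.
Scan time per layer = 16772.7 / 1070, so 15.6754 s.
Per-layer time: 15.6754 + 13.4 → 29.0754 s.
Build time = 2559 × 29.0754 = 74403.9486 s = 20.67 hours.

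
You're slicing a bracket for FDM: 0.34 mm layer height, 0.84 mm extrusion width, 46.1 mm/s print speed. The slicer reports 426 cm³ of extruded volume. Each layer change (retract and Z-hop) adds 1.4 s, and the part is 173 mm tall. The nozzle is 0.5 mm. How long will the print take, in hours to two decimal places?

Line area = 0.34 × 0.84 = 0.2856 mm².
Path length: 426000 mm³ / 0.2856 mm² → 1491596.6 mm.
Print-move time = 1491596.6 / 46.1 = 32355.7 s.
Number of layers: 173 / 0.34 → 509 (rounded up).
Layer-change overhead: 509 × 1.4 → 712.6 s.
Altogether 32355.7 + 712.6 = 33068.3 s, i.e. 9.19 hours.

9.19 hours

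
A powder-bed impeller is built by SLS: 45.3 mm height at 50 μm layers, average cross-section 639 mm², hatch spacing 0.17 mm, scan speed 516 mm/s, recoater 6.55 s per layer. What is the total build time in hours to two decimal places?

Layers = ⌈45.3/0.05⌉ = 906.
Scan path per layer: 639 / 0.17 → 3758.8 mm.
Scan time per layer = 3758.8 / 516, so 7.2845 s.
Per-layer time: 7.2845 + 6.55 → 13.8345 s.
Build time = 906 × 13.8345 = 12534.057 s = 3.48 hours.

3.48 hours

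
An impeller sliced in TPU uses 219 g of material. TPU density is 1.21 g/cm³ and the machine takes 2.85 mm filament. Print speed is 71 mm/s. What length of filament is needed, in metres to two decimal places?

28.37 m

Extruded volume: 219/1.21 = 180.9917 cm³ (180991.7 mm³).
Cross-section of 2.85 mm filament: π·(2.85/2)² = 6.3794 mm².
Length = 180991.7 / 6.3794 = 28371.27 mm = 28.37 m.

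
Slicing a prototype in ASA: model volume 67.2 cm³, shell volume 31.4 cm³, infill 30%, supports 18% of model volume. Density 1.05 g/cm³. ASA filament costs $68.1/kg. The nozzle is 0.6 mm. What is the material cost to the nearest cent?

Infill region: 67.2 − 31.4 → 35.8 cm³.
Infill deposited: 0.30 × 35.8 → 10.74 cm³.
Support = 0.18 × 67.2 = 12.096 cm³.
Deposited volume = 31.4 + 10.74 + 12.096, so 54.236 cm³.
Mass: 54.236 × 1.05 → 56.9478 g.
Cost = 56.9478 g / 1000 × $68.1/kg = $3.88.

$3.88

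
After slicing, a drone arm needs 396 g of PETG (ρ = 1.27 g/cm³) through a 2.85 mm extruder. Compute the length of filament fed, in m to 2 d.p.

48.88 m

Extruded volume: 396/1.27 = 311.811 cm³ (311811 mm³).
Cross-section of 2.85 mm filament: π·(2.85/2)² = 6.3794 mm².
Length = 311811 / 6.3794 = 48877.79 mm = 48.88 m.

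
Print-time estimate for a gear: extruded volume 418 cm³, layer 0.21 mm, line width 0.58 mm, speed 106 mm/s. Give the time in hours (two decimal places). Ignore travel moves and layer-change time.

Extrusion cross-section = 0.21 × 0.58 = 0.1218 mm².
Total extruded path = 418000/0.1218 = 3431855.5 mm.
Time extruding: 3431855.5 / 106 → 32376 s.
That's 32376 s → 8.99 hours.

8.99 hours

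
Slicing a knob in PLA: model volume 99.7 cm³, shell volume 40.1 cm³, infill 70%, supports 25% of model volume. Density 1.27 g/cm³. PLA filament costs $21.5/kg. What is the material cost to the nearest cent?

$2.91

Infill region: 99.7 − 40.1 → 59.6 cm³.
Deposited infill: 0.70 × 59.6 → 41.72 cm³.
Support = 0.25 × 99.7, so 24.925 cm³.
Total extruded: 40.1 + 41.72 + 24.925 → 106.745 cm³.
Mass: 106.745 × 1.27 → 135.56615 g.
Cost = 135.56615 g / 1000 × $21.5/kg = $2.91.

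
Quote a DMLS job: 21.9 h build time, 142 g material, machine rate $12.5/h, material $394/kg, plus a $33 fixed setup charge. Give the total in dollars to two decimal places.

Time charge = 12.5 × 21.9 = $273.75.
Material cost = 394 × 142/1000, so $55.948.
Adding setup: 273.75 + 55.948 + 33 → 362.698 ≈ $362.70.

$362.70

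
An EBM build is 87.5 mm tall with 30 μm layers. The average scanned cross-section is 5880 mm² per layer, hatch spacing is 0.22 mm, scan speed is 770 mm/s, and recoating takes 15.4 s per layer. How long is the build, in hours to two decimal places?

40.60 hours

Number of layers: 87.5 / 0.03 → 2917 (rounded up).
Hatch length per layer: 5880 / 0.22 → 26727.3 mm.
Per-layer scan time = 26727.3 / 770 = 34.7108 s.
Layer cycle = 34.7108 + 15.4 = 50.1108 s.
Build time = 2917 × 50.1108 = 146173.2036 s = 40.60 hours.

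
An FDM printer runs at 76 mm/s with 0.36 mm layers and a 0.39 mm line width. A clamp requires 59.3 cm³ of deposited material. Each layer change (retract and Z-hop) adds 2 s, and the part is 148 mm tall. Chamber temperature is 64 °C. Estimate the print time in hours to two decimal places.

Line area = 0.36 × 0.39, so 0.1404 mm².
Path length: 59300 mm³ / 0.1404 mm² → 422364.7 mm.
Extrusion time: 422364.7 / 76 → 5557.4 s.
Number of layers: 148 / 0.36 → 412 (rounded up).
Layer-change overhead = 412 × 2, so 824 s.
Total = 5557.4 + 824 = 6381.4 s = 1.77 hours.

1.77 hours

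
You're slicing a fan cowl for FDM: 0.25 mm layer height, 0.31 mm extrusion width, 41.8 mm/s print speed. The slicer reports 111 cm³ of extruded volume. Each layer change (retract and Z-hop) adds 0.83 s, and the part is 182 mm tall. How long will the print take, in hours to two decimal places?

9.69 hours

Extrusion cross-section: 0.25 × 0.31 → 0.0775 mm².
Toolpath length = 111 cm³ / 0.0775 mm² = 111000 / 0.0775 = 1432258.1 mm.
Time extruding: 1432258.1 / 41.8 → 34264.5 s.
Number of layers: 182 / 0.25 → 728 (rounded up).
Non-print overhead = 728 × 0.83, so 604.24 s.
Total = 34264.5 + 604.24 = 34868.74 s = 9.69 hours.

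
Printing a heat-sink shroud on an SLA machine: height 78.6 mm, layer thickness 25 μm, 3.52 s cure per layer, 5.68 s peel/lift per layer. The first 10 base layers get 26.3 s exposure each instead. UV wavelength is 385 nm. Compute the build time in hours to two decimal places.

Layers = ⌈78.6/0.025⌉ = 3144.
Bottom layers = 10 × (26.3 + 5.68), so 319.8 s.
Regular layers = 3134 × (3.52 + 5.68), so 28832.8 s.
Total = 319.8 + 28832.8 = 29152.6 s = 8.10 hours.

8.10 hours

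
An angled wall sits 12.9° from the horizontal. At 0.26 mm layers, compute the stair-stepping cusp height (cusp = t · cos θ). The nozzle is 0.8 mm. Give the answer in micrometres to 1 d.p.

253.4 μm

Cusp = layer height × cos(12.9°) = 0.26 × 0.9748 = 0.253448 mm = 253.4 μm.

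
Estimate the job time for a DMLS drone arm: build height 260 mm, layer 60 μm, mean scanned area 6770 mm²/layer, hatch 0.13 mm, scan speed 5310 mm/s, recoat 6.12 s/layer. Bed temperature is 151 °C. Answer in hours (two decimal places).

Layers = ⌈260/0.06⌉ = 4334.
Scan path per layer: 6770 / 0.13 → 52076.9 mm.
Laser time per layer: 52076.9 / 5310 → 9.8073 s.
Layer cycle = 9.8073 + 6.12, so 15.9273 s.
4334 layers × 15.9273 s/layer = 69028.9182 s, i.e. 19.17 hours.

19.17 hours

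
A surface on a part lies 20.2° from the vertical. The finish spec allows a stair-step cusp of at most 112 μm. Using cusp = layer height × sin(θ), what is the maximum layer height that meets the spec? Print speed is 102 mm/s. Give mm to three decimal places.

sin(20.2°) = 0.3453; t_max = 0.112/0.3453 = 0.324 mm.

0.324 mm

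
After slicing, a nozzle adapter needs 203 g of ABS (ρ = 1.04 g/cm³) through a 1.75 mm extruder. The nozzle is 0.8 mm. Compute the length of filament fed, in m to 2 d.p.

81.15 m

Volume = 203 g / 1.04 g·cm⁻³ = 195.1923 cm³ = 195192.3 mm³.
Filament cross-section = π × (1.75/2)² = 2.4053 mm².
Length = 195192.3 / 2.4053 = 81150.92 mm = 81.15 m.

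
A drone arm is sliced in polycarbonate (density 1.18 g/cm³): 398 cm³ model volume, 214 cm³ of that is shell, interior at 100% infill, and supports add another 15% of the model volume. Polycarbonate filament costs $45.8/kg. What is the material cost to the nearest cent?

Infill region: 398 − 214 → 184 cm³.
Infill deposited = 1.00 × 184 = 184 cm³.
Support = 0.15 × 398, so 59.7 cm³.
Total extruded = 214 + 184 + 59.7 = 457.7 cm³.
Mass = 457.7 × 1.18 = 540.086 g.
At $45.8/kg: 540.086/1000 × 45.8 = $24.74.

$24.74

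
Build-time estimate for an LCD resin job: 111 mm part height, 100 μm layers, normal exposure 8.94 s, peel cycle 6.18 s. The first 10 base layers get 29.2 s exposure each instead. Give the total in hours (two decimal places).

4.72 hours

Number of layers: 111 / 0.1 → 1110 (rounded up).
Burn-in layers = 10 × (29.2 + 6.18) = 353.8 s.
Normal layers = 1100 × (8.94 + 6.18), so 16632 s.
Total = 353.8 + 16632 = 16985.8 s = 4.72 hours.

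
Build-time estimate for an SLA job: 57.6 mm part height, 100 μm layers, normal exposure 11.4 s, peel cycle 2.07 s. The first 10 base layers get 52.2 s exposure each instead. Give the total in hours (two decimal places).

2.27 hours

Layer count = ceil(57.6 / 0.1) = 576.
Bottom layers = 10 × (52.2 + 2.07), so 542.7 s.
Regular layers: 566 × (11.4 + 2.07) → 7624.02 s.
Sum: 542.7 + 7624.02 = 8166.72 s → 2.27 hours.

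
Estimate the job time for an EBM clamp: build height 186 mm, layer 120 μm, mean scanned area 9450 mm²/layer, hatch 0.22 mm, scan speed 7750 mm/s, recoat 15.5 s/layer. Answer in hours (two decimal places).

9.06 hours

Layers = ⌈186/0.12⌉ = 1550.
Hatch length per layer = 9450 / 0.22 = 42954.5 mm.
Per-layer scan time = 42954.5 / 7750, so 5.5425 s.
Time per layer = 5.5425 + 15.5 = 21.0425 s.
Total: 1550 × 21.0425 s = 32615.875 s → 9.06 hours.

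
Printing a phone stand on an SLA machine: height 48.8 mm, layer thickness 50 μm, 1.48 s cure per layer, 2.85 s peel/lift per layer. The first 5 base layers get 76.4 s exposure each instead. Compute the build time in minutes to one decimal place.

76.7 minutes

Layers = ⌈48.8/0.05⌉ = 976.
Base layers = 5 × (76.4 + 2.85) = 396.25 s.
Remaining layers: 971 × (1.48 + 2.85) → 4204.43 s.
Sum: 396.25 + 4204.43 = 4600.68 s → 76.7 minutes.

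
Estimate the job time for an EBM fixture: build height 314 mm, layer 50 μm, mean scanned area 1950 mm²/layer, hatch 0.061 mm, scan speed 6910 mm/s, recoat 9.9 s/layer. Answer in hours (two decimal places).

Layer count = ceil(314 / 0.05) = 6280.
Hatch length per layer: 1950 / 0.061 → 31967.2 mm.
Per-layer scan time: 31967.2 / 6910 → 4.6262 s.
Time per layer: 4.6262 + 9.9 → 14.5262 s.
Total: 6280 × 14.5262 s = 91224.536 s → 25.34 hours.

25.34 hours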